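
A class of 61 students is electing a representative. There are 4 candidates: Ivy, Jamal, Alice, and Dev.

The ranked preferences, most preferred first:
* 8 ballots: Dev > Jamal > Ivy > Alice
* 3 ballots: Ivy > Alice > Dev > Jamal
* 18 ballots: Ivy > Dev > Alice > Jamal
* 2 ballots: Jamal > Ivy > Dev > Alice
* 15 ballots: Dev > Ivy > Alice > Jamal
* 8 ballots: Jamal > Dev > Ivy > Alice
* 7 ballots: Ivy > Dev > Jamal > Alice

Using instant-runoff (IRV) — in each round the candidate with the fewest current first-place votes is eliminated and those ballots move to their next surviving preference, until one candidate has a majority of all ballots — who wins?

Dev

Round 1: Ivy 28, Jamal 10, Alice 0, Dev 23. Alice eliminated.
Round 2: Ivy 28, Jamal 10, Dev 23. Jamal eliminated.
Round 3: Ivy 30, Dev 31. Dev has a majority (≥31).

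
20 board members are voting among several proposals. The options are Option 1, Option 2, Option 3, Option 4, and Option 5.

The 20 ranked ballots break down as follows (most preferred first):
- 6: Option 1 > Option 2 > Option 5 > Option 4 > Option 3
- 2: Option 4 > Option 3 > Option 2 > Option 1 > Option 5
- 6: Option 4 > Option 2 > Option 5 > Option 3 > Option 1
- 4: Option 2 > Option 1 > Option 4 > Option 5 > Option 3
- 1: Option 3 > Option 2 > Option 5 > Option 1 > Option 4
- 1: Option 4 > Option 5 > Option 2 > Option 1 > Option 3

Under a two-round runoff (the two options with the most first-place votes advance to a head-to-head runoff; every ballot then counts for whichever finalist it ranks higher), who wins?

Option 1

Round 1 first-place votes: Option 1 6, Option 2 4, Option 3 1, Option 4 9, Option 5 0. Option 4 and Option 1 advance.
Runoff: Option 4 is ranked above Option 1 on 9 ballots, Option 1 above Option 4 on 11.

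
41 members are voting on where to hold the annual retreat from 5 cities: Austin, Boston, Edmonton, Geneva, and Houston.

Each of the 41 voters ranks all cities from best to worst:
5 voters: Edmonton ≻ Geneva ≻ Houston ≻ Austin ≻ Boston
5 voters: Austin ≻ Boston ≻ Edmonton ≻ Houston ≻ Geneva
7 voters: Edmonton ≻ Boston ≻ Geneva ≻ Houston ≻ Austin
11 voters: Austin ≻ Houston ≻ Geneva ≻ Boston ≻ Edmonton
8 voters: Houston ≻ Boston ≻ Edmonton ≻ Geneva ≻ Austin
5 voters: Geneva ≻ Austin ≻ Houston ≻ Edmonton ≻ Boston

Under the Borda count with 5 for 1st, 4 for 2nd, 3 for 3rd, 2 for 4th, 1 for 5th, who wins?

Houston

Austin: 5×2 + 5×5 + 7×1 + 11×5 + 8×1 + 5×4 = 125
Boston: 5×1 + 5×4 + 7×4 + 11×2 + 8×4 + 5×1 = 112
Edmonton: 5×5 + 5×3 + 7×5 + 11×1 + 8×3 + 5×2 = 120
Geneva: 5×4 + 5×1 + 7×3 + 11×3 + 8×2 + 5×5 = 120
Houston: 5×3 + 5×2 + 7×2 + 11×4 + 8×5 + 5×3 = 138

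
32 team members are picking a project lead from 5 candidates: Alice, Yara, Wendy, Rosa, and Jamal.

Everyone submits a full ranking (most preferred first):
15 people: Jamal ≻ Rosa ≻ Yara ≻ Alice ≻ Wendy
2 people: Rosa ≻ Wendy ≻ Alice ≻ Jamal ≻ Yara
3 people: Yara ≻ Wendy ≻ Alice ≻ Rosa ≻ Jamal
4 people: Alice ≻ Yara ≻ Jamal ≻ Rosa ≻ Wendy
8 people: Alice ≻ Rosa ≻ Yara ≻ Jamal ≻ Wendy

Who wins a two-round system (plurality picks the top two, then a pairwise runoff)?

Alice

Round 1 first-place votes: Alice 12, Yara 3, Wendy 0, Rosa 2, Jamal 15. Jamal and Alice advance.
Runoff: Jamal is ranked above Alice on 15 ballots, Alice above Jamal on 17.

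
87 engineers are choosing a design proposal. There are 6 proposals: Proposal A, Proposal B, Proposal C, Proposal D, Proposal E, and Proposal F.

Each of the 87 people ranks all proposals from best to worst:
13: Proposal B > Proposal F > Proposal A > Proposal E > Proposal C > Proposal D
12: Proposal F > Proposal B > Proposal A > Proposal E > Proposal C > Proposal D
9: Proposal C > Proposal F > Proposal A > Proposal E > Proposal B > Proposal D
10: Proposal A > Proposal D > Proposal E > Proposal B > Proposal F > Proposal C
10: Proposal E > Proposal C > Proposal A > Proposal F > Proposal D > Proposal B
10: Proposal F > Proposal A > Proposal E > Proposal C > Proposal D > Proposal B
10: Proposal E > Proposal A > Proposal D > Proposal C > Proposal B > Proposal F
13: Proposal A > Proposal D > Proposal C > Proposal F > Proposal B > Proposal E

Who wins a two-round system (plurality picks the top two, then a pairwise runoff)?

Round 1 first-place votes: Proposal A 23, Proposal B 13, Proposal C 9, Proposal D 0, Proposal E 20, Proposal F 22. Proposal A and Proposal F advance.
Runoff: Proposal A is ranked above Proposal F on 43 ballots, Proposal F above Proposal A on 44.

Proposal F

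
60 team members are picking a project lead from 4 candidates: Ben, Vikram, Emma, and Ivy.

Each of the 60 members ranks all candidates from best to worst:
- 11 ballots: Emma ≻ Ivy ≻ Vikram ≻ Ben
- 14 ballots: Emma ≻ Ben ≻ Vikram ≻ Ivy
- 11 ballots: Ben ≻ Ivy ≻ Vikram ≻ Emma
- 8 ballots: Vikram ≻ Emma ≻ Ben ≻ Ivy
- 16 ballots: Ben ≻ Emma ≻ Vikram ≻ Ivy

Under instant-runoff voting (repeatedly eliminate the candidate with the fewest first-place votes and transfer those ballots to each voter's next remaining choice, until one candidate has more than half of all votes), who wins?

Emma

Round 1: Ben 27, Vikram 8, Emma 25, Ivy 0. Ivy eliminated.
Round 2: Ben 27, Vikram 8, Emma 25. Vikram eliminated.
Round 3: Ben 27, Emma 33. Emma has a majority (≥31).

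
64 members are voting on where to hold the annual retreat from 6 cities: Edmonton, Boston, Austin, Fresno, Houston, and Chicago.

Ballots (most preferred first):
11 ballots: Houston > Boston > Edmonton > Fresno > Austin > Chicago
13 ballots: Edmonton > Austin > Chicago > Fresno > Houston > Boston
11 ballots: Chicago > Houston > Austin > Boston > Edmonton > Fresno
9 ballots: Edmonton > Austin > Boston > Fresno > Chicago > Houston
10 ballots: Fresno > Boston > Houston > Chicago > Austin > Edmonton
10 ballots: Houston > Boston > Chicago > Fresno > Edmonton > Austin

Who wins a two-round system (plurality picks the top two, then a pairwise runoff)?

Houston

Round 1 first-place votes: Edmonton 22, Boston 0, Austin 0, Fresno 10, Houston 21, Chicago 11. Edmonton and Houston advance.
Runoff: Edmonton is ranked above Houston on 22 ballots, Houston above Edmonton on 42.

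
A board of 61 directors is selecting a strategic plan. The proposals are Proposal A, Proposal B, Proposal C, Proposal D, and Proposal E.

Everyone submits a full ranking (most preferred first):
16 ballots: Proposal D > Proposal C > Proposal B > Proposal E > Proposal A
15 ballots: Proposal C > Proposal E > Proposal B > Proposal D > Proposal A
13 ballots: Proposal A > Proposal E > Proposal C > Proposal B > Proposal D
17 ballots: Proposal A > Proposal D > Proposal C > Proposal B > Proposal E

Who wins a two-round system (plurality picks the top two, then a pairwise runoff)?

Proposal D

Round 1 first-place votes: Proposal A 30, Proposal B 0, Proposal C 15, Proposal D 16, Proposal E 0. Proposal A and Proposal D advance.
Runoff: Proposal A is ranked above Proposal D on 30 ballots, Proposal D above Proposal A on 31.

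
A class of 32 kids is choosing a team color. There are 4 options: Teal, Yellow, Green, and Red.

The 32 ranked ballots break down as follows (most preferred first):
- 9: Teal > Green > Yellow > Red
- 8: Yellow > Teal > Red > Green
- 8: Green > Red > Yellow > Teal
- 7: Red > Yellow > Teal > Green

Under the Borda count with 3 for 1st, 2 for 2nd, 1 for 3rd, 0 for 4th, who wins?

Teal: 9×3 + 8×2 + 8×0 + 7×1 = 50
Yellow: 9×1 + 8×3 + 8×1 + 7×2 = 55
Green: 9×2 + 8×0 + 8×3 + 7×0 = 42
Red: 9×0 + 8×1 + 8×2 + 7×3 = 45

Yellow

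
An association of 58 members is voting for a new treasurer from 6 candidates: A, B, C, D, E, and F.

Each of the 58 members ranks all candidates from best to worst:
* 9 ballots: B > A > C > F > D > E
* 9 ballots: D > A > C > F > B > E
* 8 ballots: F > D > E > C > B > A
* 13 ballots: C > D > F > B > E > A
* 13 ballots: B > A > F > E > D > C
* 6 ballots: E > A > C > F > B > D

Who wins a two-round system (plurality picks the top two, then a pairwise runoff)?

C

Round 1 first-place votes: A 0, B 22, C 13, D 9, E 6, F 8. B and C advance.
Runoff: B is ranked above C on 22 ballots, C above B on 36.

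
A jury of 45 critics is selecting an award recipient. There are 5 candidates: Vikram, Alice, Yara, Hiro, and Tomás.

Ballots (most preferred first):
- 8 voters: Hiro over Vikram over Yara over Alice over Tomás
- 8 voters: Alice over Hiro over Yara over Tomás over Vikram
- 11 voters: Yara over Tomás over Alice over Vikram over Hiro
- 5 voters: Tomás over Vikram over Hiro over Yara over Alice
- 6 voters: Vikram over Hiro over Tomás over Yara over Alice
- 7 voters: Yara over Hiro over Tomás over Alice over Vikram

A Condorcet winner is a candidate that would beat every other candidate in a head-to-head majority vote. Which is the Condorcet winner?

Hiro

Hiro vs Vikram: 23–22
Hiro vs Alice: 26–19
Hiro vs Yara: 27–18
Hiro vs Tomás: 29–16
Hiro beats every other candidate.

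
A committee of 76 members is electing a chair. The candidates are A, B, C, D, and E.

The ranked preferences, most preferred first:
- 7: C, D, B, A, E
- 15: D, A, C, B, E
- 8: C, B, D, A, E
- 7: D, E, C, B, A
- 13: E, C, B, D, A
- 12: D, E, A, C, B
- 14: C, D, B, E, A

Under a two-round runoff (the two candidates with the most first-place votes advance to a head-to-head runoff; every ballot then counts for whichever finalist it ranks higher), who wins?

C

Round 1 first-place votes: A 0, B 0, C 29, D 34, E 13. D and C advance.
Runoff: D is ranked above C on 34 ballots, C above D on 42.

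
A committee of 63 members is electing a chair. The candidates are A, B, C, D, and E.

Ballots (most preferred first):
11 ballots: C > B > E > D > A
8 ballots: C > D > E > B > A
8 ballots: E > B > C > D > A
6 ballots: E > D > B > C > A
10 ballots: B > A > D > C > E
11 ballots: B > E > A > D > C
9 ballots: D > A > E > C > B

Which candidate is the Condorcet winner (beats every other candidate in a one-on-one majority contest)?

B

B vs A: 54–9
B vs C: 35–28
B vs D: 40–23
B vs E: 32–31
B beats every other candidate.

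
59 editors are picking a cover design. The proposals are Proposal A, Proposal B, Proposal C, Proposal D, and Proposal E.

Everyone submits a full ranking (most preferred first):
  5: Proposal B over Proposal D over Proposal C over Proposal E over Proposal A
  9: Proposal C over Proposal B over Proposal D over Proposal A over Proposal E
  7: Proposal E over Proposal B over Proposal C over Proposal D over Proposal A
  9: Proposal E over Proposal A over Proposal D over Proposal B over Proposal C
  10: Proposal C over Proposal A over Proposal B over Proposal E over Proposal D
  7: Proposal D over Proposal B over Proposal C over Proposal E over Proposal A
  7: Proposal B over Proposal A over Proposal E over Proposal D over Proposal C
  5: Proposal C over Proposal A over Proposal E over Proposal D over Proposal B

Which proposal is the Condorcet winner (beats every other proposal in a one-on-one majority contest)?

Proposal B

Proposal B vs Proposal A: 35–24
Proposal B vs Proposal C: 35–24
Proposal B vs Proposal D: 38–21
Proposal B vs Proposal E: 38–21
Proposal B beats every other proposal.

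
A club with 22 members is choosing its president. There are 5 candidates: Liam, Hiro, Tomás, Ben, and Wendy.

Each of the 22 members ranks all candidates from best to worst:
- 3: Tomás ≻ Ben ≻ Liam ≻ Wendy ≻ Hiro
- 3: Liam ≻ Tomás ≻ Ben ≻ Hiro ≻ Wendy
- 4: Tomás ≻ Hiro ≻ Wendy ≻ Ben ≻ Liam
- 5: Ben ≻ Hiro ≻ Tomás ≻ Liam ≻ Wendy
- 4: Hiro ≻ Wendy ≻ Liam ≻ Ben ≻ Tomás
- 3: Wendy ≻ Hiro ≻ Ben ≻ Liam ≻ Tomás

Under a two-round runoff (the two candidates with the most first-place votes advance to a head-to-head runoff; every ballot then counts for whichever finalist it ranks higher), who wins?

Round 1 first-place votes: Liam 3, Hiro 4, Tomás 7, Ben 5, Wendy 3. Tomás and Ben advance.
Runoff: Tomás is ranked above Ben on 10 ballots, Ben above Tomás on 12.

Ben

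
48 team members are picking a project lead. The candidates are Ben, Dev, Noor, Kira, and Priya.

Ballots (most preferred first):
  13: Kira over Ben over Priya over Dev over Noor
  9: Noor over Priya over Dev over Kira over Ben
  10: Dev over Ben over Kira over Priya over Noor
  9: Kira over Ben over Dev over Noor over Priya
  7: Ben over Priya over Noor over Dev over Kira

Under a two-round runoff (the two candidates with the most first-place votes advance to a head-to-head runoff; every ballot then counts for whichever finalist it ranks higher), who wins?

Dev

Round 1 first-place votes: Ben 7, Dev 10, Noor 9, Kira 22, Priya 0. Kira and Dev advance.
Runoff: Kira is ranked above Dev on 22 ballots, Dev above Kira on 26.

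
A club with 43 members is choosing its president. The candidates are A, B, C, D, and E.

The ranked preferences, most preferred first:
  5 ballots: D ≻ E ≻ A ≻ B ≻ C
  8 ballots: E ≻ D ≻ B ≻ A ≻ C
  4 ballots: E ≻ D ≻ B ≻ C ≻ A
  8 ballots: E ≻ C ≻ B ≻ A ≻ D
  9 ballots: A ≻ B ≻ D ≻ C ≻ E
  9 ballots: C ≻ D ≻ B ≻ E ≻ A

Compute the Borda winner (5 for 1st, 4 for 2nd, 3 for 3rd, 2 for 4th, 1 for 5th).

A: 5×3 + 8×2 + 4×1 + 8×2 + 9×5 + 9×1 = 105
B: 5×2 + 8×3 + 4×3 + 8×3 + 9×4 + 9×3 = 133
C: 5×1 + 8×1 + 4×2 + 8×4 + 9×2 + 9×5 = 116
D: 5×5 + 8×4 + 4×4 + 8×1 + 9×3 + 9×4 = 144
E: 5×4 + 8×5 + 4×5 + 8×5 + 9×1 + 9×2 = 147

E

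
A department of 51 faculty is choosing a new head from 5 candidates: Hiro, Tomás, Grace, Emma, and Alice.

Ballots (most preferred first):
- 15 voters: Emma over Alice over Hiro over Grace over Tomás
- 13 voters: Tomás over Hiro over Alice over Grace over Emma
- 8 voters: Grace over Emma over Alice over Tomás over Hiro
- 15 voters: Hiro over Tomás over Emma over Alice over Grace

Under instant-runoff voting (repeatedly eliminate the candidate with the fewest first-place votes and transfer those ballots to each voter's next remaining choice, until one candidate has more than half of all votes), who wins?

Hiro

Round 1: Hiro 15, Tomás 13, Grace 8, Emma 15, Alice 0. Alice eliminated.
Round 2: Hiro 15, Tomás 13, Grace 8, Emma 15. Grace eliminated.
Round 3: Hiro 15, Tomás 13, Emma 23. Tomás eliminated.
Round 4: Hiro 28, Emma 23. Hiro has a majority (≥26).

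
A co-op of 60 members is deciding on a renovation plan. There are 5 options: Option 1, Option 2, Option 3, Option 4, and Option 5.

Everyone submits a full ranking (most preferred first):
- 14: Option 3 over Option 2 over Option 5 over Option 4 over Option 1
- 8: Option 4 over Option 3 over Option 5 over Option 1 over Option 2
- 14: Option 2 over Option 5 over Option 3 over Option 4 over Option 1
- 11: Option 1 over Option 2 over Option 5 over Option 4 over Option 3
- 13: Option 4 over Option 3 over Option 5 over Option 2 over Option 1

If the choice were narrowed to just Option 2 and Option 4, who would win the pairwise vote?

Option 2

Option 2 is ranked above Option 4 on 39 ballots; Option 4 above Option 2 on 21.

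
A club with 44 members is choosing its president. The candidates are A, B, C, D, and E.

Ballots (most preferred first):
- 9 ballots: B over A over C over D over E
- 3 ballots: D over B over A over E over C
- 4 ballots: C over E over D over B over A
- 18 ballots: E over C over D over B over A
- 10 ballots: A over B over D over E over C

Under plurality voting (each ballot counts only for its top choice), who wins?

First-place votes: A 10, B 9, C 4, D 3, E 18.

E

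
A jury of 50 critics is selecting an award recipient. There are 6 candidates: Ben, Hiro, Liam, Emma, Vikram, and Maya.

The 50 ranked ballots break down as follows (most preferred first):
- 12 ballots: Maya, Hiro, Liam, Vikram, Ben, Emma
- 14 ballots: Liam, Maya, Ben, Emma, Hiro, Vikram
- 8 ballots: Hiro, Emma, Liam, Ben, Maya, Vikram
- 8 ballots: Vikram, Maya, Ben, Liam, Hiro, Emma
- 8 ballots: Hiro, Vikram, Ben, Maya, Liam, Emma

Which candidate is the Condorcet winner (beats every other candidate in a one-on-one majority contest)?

Maya

Maya vs Ben: 34–16
Maya vs Hiro: 34–16
Maya vs Liam: 28–22
Maya vs Emma: 42–8
Maya vs Vikram: 34–16
Maya beats every other candidate.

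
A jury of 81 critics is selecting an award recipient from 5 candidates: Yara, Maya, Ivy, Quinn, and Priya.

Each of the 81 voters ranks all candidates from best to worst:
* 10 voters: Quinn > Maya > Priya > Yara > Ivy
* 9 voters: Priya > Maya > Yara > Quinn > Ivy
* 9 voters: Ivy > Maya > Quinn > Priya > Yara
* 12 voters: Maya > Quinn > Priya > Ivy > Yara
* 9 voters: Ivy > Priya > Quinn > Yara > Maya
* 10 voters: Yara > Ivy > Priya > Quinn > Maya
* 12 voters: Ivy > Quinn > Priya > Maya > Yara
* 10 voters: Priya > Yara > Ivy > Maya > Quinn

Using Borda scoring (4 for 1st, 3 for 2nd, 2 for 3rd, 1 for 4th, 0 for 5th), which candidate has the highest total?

Yara: 10×1 + 9×2 + 9×0 + 12×0 + 9×1 + 10×4 + 12×0 + 10×3 = 107
Maya: 10×3 + 9×3 + 9×3 + 12×4 + 9×0 + 10×0 + 12×1 + 10×1 = 154
Ivy: 10×0 + 9×0 + 9×4 + 12×1 + 9×4 + 10×3 + 12×4 + 10×2 = 182
Quinn: 10×4 + 9×1 + 9×2 + 12×3 + 9×2 + 10×1 + 12×3 + 10×0 = 167
Priya: 10×2 + 9×4 + 9×1 + 12×2 + 9×3 + 10×2 + 12×2 + 10×4 = 200

Priya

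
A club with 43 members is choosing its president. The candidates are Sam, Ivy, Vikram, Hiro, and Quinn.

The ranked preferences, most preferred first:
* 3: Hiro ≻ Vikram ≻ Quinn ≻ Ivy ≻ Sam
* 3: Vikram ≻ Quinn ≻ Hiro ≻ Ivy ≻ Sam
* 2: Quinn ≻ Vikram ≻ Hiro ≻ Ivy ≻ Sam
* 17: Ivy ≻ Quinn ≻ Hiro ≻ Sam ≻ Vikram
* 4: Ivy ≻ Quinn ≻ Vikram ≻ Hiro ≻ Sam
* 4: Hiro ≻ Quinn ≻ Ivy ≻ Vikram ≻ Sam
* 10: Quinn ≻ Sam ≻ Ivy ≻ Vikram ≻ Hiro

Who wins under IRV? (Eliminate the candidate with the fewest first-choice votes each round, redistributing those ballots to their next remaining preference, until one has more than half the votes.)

Round 1: Sam 0, Ivy 21, Vikram 3, Hiro 7, Quinn 12. Sam eliminated.
Round 2: Ivy 21, Vikram 3, Hiro 7, Quinn 12. Vikram eliminated.
Round 3: Ivy 21, Hiro 7, Quinn 15. Hiro eliminated.
Round 4: Ivy 21, Quinn 22. Quinn has a majority (≥22).

Quinn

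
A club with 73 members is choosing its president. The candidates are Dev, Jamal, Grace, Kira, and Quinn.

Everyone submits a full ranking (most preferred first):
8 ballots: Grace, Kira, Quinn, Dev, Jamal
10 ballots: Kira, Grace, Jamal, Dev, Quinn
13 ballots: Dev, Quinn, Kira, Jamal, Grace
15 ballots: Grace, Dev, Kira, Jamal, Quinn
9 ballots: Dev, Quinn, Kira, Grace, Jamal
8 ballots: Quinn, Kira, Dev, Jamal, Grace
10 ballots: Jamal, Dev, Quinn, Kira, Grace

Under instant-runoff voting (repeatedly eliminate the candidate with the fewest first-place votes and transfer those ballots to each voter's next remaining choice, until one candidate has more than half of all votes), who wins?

Round 1: Dev 22, Jamal 10, Grace 23, Kira 10, Quinn 8. Quinn eliminated.
Round 2: Dev 22, Jamal 10, Grace 23, Kira 18. Jamal eliminated.
Round 3: Dev 32, Grace 23, Kira 18. Kira eliminated.
Round 4: Dev 40, Grace 33. Dev has a majority (≥37).

Dev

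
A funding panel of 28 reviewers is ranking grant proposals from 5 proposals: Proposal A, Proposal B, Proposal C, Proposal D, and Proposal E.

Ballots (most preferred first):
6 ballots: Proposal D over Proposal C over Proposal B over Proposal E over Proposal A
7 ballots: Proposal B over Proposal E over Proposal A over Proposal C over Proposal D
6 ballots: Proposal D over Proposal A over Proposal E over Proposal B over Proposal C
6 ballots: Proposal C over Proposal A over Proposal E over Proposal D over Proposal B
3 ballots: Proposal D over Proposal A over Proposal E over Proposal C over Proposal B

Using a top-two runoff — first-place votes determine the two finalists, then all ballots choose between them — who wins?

Round 1 first-place votes: Proposal A 0, Proposal B 7, Proposal C 6, Proposal D 15, Proposal E 0. Proposal D and Proposal B advance.
Runoff: Proposal D is ranked above Proposal B on 21 ballots, Proposal B above Proposal D on 7.

Proposal D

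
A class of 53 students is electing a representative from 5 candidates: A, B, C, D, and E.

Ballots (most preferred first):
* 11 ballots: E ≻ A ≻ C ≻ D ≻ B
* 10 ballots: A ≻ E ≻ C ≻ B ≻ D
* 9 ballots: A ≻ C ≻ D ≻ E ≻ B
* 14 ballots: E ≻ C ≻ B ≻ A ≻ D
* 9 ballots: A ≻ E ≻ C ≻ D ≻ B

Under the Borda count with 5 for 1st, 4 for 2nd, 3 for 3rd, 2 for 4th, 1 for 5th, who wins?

E

A: 11×4 + 10×5 + 9×5 + 14×2 + 9×5 = 212
B: 11×1 + 10×2 + 9×1 + 14×3 + 9×1 = 91
C: 11×3 + 10×3 + 9×4 + 14×4 + 9×3 = 182
D: 11×2 + 10×1 + 9×3 + 14×1 + 9×2 = 91
E: 11×5 + 10×4 + 9×2 + 14×5 + 9×4 = 219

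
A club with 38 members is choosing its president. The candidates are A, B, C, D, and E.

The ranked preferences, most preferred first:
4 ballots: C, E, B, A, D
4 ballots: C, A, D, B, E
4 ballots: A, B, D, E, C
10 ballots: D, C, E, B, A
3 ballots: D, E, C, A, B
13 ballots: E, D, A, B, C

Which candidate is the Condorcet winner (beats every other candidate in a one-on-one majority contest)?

D vs A: 26–12
D vs B: 30–8
D vs C: 30–8
D vs E: 21–17
D beats every other candidate.

D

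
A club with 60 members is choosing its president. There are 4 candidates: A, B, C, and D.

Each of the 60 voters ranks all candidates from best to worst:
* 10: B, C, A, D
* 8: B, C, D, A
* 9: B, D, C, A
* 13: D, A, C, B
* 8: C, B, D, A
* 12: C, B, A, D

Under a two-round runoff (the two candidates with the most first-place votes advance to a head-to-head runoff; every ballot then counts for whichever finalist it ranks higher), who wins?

C

Round 1 first-place votes: A 0, B 27, C 20, D 13. B and C advance.
Runoff: B is ranked above C on 27 ballots, C above B on 33.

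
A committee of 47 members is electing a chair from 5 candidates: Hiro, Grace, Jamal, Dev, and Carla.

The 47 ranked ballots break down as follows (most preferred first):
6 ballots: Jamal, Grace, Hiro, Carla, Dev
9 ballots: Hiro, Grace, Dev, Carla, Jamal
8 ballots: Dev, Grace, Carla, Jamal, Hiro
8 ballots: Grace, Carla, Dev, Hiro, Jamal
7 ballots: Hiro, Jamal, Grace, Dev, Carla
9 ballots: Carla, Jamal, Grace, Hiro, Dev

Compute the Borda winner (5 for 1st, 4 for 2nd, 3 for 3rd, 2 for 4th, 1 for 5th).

Hiro: 6×3 + 9×5 + 8×1 + 8×2 + 7×5 + 9×2 = 140
Grace: 6×4 + 9×4 + 8×4 + 8×5 + 7×3 + 9×3 = 180
Jamal: 6×5 + 9×1 + 8×2 + 8×1 + 7×4 + 9×4 = 127
Dev: 6×1 + 9×3 + 8×5 + 8×3 + 7×2 + 9×1 = 120
Carla: 6×2 + 9×2 + 8×3 + 8×4 + 7×1 + 9×5 = 138

Grace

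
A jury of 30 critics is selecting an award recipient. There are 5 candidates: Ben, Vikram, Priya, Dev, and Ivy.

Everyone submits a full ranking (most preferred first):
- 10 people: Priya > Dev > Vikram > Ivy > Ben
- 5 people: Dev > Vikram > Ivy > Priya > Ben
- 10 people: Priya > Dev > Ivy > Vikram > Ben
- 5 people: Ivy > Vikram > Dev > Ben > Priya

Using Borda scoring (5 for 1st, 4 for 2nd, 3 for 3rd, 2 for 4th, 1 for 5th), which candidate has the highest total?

Dev

Ben: 10×1 + 5×1 + 10×1 + 5×2 = 35
Vikram: 10×3 + 5×4 + 10×2 + 5×4 = 90
Priya: 10×5 + 5×2 + 10×5 + 5×1 = 115
Dev: 10×4 + 5×5 + 10×4 + 5×3 = 120
Ivy: 10×2 + 5×3 + 10×3 + 5×5 = 90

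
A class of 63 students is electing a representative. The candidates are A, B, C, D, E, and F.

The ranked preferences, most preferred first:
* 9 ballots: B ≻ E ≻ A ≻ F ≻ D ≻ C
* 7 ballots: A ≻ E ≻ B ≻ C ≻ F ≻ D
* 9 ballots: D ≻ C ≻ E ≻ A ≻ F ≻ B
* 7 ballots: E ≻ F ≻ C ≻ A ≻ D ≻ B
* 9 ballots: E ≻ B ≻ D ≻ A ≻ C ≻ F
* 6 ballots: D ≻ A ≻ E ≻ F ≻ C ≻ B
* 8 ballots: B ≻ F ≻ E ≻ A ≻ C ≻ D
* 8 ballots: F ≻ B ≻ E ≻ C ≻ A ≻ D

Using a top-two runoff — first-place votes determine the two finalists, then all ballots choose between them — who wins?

Round 1 first-place votes: A 7, B 17, C 0, D 15, E 16, F 8. B and E advance.
Runoff: B is ranked above E on 25 ballots, E above B on 38.

E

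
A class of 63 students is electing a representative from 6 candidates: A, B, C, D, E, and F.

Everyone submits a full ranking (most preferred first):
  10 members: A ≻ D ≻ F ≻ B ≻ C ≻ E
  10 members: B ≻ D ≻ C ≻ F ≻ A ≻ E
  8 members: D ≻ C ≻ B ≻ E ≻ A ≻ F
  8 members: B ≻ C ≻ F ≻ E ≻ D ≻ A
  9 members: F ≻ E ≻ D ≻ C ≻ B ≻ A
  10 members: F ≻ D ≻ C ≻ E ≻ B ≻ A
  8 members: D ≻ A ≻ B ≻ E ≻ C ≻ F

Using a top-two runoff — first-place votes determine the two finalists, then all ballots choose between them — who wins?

Round 1 first-place votes: A 10, B 18, C 0, D 16, E 0, F 19. F and B advance.
Runoff: F is ranked above B on 29 ballots, B above F on 34.

B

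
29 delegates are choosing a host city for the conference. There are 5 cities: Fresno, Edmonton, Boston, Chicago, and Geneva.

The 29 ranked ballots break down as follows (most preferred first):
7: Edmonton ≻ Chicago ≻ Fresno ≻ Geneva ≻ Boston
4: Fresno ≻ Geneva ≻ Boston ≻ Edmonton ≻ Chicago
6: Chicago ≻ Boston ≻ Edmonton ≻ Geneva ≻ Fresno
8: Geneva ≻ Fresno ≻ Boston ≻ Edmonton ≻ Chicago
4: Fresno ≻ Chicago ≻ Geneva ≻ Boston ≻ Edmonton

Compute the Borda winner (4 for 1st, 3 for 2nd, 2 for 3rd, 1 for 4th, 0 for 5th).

Fresno: 7×2 + 4×4 + 6×0 + 8×3 + 4×4 = 70
Edmonton: 7×4 + 4×1 + 6×2 + 8×1 + 4×0 = 52
Boston: 7×0 + 4×2 + 6×3 + 8×2 + 4×1 = 46
Chicago: 7×3 + 4×0 + 6×4 + 8×0 + 4×3 = 57
Geneva: 7×1 + 4×3 + 6×1 + 8×4 + 4×2 = 65

Fresno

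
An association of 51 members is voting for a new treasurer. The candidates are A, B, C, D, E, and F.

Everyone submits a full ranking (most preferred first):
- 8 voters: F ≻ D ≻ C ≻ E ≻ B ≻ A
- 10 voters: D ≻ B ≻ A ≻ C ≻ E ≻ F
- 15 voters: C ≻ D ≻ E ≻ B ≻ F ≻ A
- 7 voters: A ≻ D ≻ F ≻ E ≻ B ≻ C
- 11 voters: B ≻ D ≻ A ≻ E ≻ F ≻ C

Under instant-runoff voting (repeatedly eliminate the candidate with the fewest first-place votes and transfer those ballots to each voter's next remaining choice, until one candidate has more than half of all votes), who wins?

D

Round 1: A 7, B 11, C 15, D 10, E 0, F 8. E eliminated.
Round 2: A 7, B 11, C 15, D 10, F 8. A eliminated.
Round 3: B 11, C 15, D 17, F 8. F eliminated.
Round 4: B 11, C 15, D 25. B eliminated.
Round 5: C 15, D 36. D has a majority (≥26).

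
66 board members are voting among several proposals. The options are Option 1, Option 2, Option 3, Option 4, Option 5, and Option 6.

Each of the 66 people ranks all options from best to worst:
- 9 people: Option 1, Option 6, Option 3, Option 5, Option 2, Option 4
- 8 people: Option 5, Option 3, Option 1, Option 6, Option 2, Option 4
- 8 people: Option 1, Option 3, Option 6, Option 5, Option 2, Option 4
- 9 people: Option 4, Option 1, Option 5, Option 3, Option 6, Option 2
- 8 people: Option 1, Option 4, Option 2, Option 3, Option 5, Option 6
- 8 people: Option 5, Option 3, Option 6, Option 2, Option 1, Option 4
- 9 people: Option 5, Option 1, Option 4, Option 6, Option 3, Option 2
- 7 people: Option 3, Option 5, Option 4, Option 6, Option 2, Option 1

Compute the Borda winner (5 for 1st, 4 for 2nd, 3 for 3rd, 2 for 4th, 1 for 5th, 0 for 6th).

Option 1

Option 1: 9×5 + 8×3 + 8×5 + 9×4 + 8×5 + 8×1 + 9×4 + 7×0 = 229
Option 2: 9×1 + 8×1 + 8×1 + 9×0 + 8×3 + 8×2 + 9×0 + 7×1 = 72
Option 3: 9×3 + 8×4 + 8×4 + 9×2 + 8×2 + 8×4 + 9×1 + 7×5 = 201
Option 4: 9×0 + 8×0 + 8×0 + 9×5 + 8×4 + 8×0 + 9×3 + 7×3 = 125
Option 5: 9×2 + 8×5 + 8×2 + 9×3 + 8×1 + 8×5 + 9×5 + 7×4 = 222
Option 6: 9×4 + 8×2 + 8×3 + 9×1 + 8×0 + 8×3 + 9×2 + 7×2 = 141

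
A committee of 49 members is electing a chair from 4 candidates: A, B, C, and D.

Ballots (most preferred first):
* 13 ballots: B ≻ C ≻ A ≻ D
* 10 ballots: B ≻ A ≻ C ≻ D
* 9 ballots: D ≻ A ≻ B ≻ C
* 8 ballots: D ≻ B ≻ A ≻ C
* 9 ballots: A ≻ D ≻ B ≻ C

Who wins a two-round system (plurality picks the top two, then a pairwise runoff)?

Round 1 first-place votes: A 9, B 23, C 0, D 17. B and D advance.
Runoff: B is ranked above D on 23 ballots, D above B on 26.

D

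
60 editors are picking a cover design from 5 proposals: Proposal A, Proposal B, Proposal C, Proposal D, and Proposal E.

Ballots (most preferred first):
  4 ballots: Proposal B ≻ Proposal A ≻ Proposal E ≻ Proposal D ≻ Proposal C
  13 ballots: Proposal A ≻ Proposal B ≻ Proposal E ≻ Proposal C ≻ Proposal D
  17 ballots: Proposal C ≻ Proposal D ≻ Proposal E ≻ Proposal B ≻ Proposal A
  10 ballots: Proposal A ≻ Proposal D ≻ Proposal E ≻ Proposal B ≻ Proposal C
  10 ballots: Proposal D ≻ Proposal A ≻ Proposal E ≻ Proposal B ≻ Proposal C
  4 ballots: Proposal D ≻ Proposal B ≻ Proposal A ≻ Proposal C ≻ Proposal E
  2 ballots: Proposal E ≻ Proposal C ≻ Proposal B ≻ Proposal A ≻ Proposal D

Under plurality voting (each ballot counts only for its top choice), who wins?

First-place votes: Proposal A 23, Proposal B 4, Proposal C 17, Proposal D 14, Proposal E 2.

Proposal A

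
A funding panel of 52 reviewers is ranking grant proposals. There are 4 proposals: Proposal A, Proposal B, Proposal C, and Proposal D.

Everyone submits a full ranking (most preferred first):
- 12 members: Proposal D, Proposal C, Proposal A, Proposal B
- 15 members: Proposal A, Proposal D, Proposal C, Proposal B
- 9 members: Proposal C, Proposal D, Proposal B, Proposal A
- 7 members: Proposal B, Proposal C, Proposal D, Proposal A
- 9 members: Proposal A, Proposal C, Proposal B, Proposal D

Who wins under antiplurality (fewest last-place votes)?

Last-place votes: Proposal A 16, Proposal B 27, Proposal C 0, Proposal D 9.

Proposal C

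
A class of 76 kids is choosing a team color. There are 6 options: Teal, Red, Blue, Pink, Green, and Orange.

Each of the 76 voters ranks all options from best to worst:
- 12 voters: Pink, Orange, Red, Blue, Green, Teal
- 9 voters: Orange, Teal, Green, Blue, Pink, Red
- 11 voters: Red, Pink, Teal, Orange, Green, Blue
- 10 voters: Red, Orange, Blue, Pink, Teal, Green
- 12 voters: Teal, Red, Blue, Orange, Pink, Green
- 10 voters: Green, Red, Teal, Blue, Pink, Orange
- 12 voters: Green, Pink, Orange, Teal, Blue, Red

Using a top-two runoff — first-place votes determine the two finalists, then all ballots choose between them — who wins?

Round 1 first-place votes: Teal 12, Red 21, Blue 0, Pink 12, Green 22, Orange 9. Green and Red advance.
Runoff: Green is ranked above Red on 31 ballots, Red above Green on 45.

Red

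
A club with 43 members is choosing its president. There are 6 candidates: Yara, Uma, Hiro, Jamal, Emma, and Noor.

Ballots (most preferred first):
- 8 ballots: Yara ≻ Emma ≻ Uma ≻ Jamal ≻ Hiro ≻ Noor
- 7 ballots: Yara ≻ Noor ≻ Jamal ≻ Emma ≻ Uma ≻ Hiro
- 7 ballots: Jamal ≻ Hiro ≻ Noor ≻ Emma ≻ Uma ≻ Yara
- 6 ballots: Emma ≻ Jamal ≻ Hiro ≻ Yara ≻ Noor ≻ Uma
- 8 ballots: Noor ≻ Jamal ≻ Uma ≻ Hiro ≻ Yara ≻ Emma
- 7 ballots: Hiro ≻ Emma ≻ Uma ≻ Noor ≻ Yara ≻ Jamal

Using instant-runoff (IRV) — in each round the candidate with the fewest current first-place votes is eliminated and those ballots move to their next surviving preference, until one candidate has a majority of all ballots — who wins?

Round 1: Yara 15, Uma 0, Hiro 7, Jamal 7, Emma 6, Noor 8. Uma eliminated.
Round 2: Yara 15, Hiro 7, Jamal 7, Emma 6, Noor 8. Emma eliminated.
Round 3: Yara 15, Hiro 7, Jamal 13, Noor 8. Hiro eliminated.
Round 4: Yara 15, Jamal 13, Noor 15. Jamal eliminated.
Round 5: Yara 21, Noor 22. Noor has a majority (≥22).

Noor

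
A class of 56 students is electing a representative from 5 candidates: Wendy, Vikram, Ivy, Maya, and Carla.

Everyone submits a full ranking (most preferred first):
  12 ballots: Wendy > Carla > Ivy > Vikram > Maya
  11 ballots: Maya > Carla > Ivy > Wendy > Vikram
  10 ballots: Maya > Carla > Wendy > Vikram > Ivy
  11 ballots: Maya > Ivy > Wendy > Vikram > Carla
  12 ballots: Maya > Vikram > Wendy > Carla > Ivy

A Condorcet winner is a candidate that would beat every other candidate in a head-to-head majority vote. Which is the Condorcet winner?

Maya

Maya vs Wendy: 44–12
Maya vs Vikram: 44–12
Maya vs Ivy: 44–12
Maya vs Carla: 44–12
Maya beats every other candidate.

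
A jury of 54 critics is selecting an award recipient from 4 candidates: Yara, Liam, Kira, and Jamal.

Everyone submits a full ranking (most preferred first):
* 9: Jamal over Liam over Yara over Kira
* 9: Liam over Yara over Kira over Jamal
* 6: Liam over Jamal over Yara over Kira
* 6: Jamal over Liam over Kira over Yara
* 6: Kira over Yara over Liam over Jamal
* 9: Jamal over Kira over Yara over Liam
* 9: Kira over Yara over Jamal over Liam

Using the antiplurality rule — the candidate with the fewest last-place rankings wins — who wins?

Yara

Last-place votes: Yara 6, Liam 18, Kira 15, Jamal 15.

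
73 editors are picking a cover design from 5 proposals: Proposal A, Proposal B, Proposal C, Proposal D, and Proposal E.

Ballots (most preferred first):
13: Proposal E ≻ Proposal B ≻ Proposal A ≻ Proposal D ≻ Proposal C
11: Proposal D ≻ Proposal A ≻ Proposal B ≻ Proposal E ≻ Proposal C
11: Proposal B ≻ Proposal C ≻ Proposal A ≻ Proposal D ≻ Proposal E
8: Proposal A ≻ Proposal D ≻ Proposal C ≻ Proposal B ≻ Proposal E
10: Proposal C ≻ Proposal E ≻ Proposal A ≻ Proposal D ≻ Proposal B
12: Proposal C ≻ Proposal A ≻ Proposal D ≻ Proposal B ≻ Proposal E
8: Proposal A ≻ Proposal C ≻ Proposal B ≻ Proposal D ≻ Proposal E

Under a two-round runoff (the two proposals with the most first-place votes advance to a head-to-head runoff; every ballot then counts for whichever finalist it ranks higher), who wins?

Round 1 first-place votes: Proposal A 16, Proposal B 11, Proposal C 22, Proposal D 11, Proposal E 13. Proposal C and Proposal A advance.
Runoff: Proposal C is ranked above Proposal A on 33 ballots, Proposal A above Proposal C on 40.

Proposal A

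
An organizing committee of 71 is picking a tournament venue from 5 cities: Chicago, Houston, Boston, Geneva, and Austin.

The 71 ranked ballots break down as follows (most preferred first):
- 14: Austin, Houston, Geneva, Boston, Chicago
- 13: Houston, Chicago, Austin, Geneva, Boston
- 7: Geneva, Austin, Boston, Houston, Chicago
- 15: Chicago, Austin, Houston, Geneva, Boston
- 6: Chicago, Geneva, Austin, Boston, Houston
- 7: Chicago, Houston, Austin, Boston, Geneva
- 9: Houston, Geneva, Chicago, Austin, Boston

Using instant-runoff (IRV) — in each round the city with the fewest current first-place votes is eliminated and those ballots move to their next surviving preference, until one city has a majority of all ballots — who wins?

Round 1: Chicago 28, Houston 22, Boston 0, Geneva 7, Austin 14. Boston eliminated.
Round 2: Chicago 28, Houston 22, Geneva 7, Austin 14. Geneva eliminated.
Round 3: Chicago 28, Houston 22, Austin 21. Austin eliminated.
Round 4: Chicago 28, Houston 43. Houston has a majority (≥36).

Houston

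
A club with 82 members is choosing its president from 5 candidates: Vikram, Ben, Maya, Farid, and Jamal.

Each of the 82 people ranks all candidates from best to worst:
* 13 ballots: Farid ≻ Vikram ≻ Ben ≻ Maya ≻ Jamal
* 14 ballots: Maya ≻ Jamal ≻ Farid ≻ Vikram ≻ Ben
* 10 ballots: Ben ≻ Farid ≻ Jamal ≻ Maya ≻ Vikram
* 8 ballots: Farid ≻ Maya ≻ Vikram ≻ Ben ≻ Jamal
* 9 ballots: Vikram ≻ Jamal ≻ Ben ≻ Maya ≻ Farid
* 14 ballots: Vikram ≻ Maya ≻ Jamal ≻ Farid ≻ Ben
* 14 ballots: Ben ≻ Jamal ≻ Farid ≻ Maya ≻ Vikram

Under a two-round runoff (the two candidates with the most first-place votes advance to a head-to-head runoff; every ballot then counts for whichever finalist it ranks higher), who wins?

Vikram

Round 1 first-place votes: Vikram 23, Ben 24, Maya 14, Farid 21, Jamal 0. Ben and Vikram advance.
Runoff: Ben is ranked above Vikram on 24 ballots, Vikram above Ben on 58.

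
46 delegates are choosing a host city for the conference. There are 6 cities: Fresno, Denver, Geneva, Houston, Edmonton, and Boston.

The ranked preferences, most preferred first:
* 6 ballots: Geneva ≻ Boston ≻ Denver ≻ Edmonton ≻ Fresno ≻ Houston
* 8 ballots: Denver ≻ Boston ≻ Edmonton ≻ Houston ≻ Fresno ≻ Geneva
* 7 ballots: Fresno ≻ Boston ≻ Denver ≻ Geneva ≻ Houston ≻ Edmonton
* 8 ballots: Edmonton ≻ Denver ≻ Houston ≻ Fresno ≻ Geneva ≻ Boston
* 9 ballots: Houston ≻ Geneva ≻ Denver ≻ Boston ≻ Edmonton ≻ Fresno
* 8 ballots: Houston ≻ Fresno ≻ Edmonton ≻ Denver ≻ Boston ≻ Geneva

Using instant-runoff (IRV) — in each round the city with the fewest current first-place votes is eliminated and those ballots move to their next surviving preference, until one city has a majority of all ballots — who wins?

Denver

Round 1: Fresno 7, Denver 8, Geneva 6, Houston 17, Edmonton 8, Boston 0. Boston eliminated.
Round 2: Fresno 7, Denver 8, Geneva 6, Houston 17, Edmonton 8. Geneva eliminated.
Round 3: Fresno 7, Denver 14, Houston 17, Edmonton 8. Fresno eliminated.
Round 4: Denver 21, Houston 17, Edmonton 8. Edmonton eliminated.
Round 5: Denver 29, Houston 17. Denver has a majority (≥24).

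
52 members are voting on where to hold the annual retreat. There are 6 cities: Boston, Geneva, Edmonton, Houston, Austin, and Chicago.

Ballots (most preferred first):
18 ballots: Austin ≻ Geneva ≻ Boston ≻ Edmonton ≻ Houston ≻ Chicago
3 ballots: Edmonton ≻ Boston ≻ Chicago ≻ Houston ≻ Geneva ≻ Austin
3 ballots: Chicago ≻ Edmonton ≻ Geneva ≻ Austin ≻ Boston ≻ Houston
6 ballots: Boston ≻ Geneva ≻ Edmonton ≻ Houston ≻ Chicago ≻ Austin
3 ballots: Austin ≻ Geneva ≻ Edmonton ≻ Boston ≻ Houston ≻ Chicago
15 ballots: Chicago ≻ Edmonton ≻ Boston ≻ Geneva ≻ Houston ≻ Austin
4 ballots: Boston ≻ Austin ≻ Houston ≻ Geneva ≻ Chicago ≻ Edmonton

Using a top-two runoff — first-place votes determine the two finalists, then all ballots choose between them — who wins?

Chicago

Round 1 first-place votes: Boston 10, Geneva 0, Edmonton 3, Houston 0, Austin 21, Chicago 18. Austin and Chicago advance.
Runoff: Austin is ranked above Chicago on 25 ballots, Chicago above Austin on 27.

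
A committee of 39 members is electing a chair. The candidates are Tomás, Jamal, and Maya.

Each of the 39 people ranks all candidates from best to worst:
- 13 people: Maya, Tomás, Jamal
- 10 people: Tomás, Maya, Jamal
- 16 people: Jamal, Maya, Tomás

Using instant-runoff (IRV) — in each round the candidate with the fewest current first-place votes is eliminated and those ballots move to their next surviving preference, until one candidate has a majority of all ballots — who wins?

Maya

Round 1: Tomás 10, Jamal 16, Maya 13. Tomás eliminated.
Round 2: Jamal 16, Maya 23. Maya has a majority (≥20).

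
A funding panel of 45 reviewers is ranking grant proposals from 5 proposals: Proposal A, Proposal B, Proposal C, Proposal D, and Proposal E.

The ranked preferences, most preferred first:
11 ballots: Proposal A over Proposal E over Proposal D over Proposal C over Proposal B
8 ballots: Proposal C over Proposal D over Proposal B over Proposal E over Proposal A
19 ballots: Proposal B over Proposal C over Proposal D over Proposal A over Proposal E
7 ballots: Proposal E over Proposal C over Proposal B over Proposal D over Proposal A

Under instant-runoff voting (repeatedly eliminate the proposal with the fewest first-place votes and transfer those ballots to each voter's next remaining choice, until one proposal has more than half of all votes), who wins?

Proposal C

Round 1: Proposal A 11, Proposal B 19, Proposal C 8, Proposal D 0, Proposal E 7. Proposal D eliminated.
Round 2: Proposal A 11, Proposal B 19, Proposal C 8, Proposal E 7. Proposal E eliminated.
Round 3: Proposal A 11, Proposal B 19, Proposal C 15. Proposal A eliminated.
Round 4: Proposal B 19, Proposal C 26. Proposal C has a majority (≥23).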